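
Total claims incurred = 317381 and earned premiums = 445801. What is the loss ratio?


Loss ratio = claims / premiums
= 317381 / 445801
= 0.7119


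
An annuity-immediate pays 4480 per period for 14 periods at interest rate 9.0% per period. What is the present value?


PV = PMT * (1 - (1+i)^(-n)) / i
= 4480 * (1 - (1+0.09)^(-14)) / 0.09
= 4480 * (1 - 0.299246) / 0.09
= 4480 * 7.78615
= 34881.9537


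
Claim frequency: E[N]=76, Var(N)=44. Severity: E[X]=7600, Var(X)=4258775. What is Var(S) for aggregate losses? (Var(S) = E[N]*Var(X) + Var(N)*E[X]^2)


Var(S) = E[N]*Var(X) + Var(N)*E[X]^2
= 76*4258775 + 44*7600^2
= 323666900 + 2541440000
= 2.8651e+09


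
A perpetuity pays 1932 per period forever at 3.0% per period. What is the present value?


PV = PMT / i
= 1932 / 0.03
= 64400.0


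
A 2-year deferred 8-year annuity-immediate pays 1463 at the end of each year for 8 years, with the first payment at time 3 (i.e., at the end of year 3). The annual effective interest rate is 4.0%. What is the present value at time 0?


PV at time 2 of the 8-year annuity-immediate:
a_n = 1463 * (1-(1+0.04)^(-8))/0.04 = 9850.0058
Discount back 2 years to time 0:
PV = 9850.0058 * (1+0.04)^(-2)
= 9850.0058 * 0.924556
= 9106.884


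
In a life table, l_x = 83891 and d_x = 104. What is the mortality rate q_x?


q_x = d_x / l_x
= 104 / 83891
= 0.0012


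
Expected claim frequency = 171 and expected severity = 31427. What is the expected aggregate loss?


E[S] = E[N] * E[X]
= 171 * 31427
= 5.3740e+06


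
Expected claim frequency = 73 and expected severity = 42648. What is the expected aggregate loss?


E[S] = E[N] * E[X]
= 73 * 42648
= 3.1133e+06


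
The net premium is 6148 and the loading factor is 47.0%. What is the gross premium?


Gross = net * (1 + loading)
= 6148 * (1 + 0.47)
= 6148 * 1.47
= 9037.56


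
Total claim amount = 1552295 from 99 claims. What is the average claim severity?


severity = total / number
= 1552295 / 99
= 15679.7475


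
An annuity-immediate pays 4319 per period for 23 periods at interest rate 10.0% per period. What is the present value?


PV = PMT * (1 - (1+i)^(-n)) / i
= 4319 * (1 - (1+0.1)^(-23)) / 0.1
= 4319 * (1 - 0.111678) / 0.1
= 4319 * 8.883218
= 38366.6204


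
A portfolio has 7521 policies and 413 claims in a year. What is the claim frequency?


frequency = claims / policies
= 413 / 7521
= 0.0549


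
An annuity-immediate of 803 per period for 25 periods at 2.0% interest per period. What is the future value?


FV = PMT * ((1+i)^n - 1) / i
= 803 * ((1.02)^25 - 1) / 0.02
= 803 * (1.640606 - 1) / 0.02
= 25720.3307


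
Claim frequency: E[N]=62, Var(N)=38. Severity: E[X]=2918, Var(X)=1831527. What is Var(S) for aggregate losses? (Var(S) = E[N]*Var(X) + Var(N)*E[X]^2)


Var(S) = E[N]*Var(X) + Var(N)*E[X]^2
= 62*1831527 + 38*2918^2
= 113554674 + 323559512
= 4.3711e+08


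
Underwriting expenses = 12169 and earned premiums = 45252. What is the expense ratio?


Expense ratio = expenses / premiums
= 12169 / 45252
= 0.2689


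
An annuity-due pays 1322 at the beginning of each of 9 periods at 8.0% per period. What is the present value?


PV_due = PMT * (1-(1+i)^(-n))/i * (1+i)
PV_immediate = 8258.3858
PV_due = 8258.3858 * 1.08
= 8919.0567


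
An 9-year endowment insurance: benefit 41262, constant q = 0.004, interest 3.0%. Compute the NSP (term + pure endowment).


Term component = 1265.709
Pure endowment = 9_p_x * v^9 * benefit = 0.964571 * 0.766417 * 41262 = 30503.4736
NSP = 31769.1826


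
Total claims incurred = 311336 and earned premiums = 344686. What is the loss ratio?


Loss ratio = claims / premiums
= 311336 / 344686
= 0.9032


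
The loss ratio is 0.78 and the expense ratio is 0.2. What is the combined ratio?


Combined ratio = loss ratio + expense ratio
= 0.78 + 0.2
= 0.98


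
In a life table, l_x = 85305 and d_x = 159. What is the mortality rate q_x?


q_x = d_x / l_x
= 159 / 85305
= 0.0019


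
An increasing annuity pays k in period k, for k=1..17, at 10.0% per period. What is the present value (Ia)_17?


(Ia)_n = sum_{k=1}^{n} k * v^k, v = 1/(1+i)
v = 0.909091
Sum computed term by term:
(Ia)_17 = 54.6035


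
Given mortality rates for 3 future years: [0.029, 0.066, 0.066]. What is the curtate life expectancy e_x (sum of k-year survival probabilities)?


e_x = sum_{k=1}^{n} k_p_x
k_p_x values:
  1_p_x = 0.971
  2_p_x = 0.906914
  3_p_x = 0.847058
e_x = 2.725


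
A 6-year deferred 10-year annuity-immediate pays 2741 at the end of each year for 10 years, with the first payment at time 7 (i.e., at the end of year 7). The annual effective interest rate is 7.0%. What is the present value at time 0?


PV at time 6 of the 10-year annuity-immediate:
a_n = 2741 * (1-(1+0.07)^(-10))/0.07 = 19251.637
Discount back 6 years to time 0:
PV = 19251.637 * (1+0.07)^(-6)
= 19251.637 * 0.666342
= 12828.1786


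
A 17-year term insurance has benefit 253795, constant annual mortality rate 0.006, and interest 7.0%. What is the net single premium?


NSP = benefit * sum_{k=0}^{n-1} k_p_x * q * v^(k+1)
With constant q=0.006, v=0.934579
Sum = 0.056385
NSP = 253795 * 0.056385
= 14310.2669


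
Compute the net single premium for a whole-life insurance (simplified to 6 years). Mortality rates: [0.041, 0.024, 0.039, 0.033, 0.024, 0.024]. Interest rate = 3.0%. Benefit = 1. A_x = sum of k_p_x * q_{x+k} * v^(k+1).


v = 0.970874
Year 0: k_p_x=1.0, q=0.041, term=0.039806
Year 1: k_p_x=0.959, q=0.024, term=0.021695
Year 2: k_p_x=0.935984, q=0.039, term=0.033406
Year 3: k_p_x=0.899481, q=0.033, term=0.026373
Year 4: k_p_x=0.869798, q=0.024, term=0.018007
Year 5: k_p_x=0.848923, q=0.024, term=0.017063
A_x = 0.1563


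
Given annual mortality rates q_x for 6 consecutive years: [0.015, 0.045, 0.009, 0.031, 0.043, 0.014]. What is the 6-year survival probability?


p_k = 1 - q_k for each year
Survival = product of (1 - q_k)
= 0.985 * 0.955 * 0.991 * 0.969 * 0.957 * 0.986
= 0.8524


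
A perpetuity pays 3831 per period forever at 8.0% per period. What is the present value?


PV = PMT / i
= 3831 / 0.08
= 47887.5


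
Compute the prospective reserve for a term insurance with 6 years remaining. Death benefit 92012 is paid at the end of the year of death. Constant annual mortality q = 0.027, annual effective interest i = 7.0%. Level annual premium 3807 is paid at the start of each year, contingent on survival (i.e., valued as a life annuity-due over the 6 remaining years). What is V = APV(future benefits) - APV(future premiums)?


v = 1/(1+i) = 0.934579
APV(future benefits) per unit = sum_{k=0}^{5} k_p_x * q * v^(k+1) = 0.120964
APV(future benefits) = 92012 * 0.120964 = 11130.1767
Life annuity-due factor ä_{x:6} = sum_{k=0}^{5} k_p_x * v^k = 4.793775
APV(future premiums) = 3807 * 4.793775 = 18249.8996
V = 11130.1767 - 18249.8996
= -7119.7229


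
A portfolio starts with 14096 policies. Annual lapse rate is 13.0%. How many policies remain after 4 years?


remaining = initial * (1 - lapse)^years
= 14096 * (1 - 0.13)^4
= 14096 * 0.572898
= 8075.5647


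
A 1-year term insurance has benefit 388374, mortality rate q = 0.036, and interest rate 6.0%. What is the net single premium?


NSP = benefit * q * v
v = 1/(1+i) = 0.943396
NSP = 388374 * 0.036 * 0.943396
= 13190.0604


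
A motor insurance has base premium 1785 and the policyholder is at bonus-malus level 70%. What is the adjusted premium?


adjusted = base * BM_level / 100
= 1785 * 70 / 100
= 1785 * 0.7
= 1249.5


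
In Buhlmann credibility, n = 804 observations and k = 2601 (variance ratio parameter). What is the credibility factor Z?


Z = n / (n + k)
= 804 / (804 + 2601)
= 804 / 3405
= 0.2361


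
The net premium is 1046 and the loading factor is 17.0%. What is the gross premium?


Gross = net * (1 + loading)
= 1046 * (1 + 0.17)
= 1046 * 1.17
= 1223.82


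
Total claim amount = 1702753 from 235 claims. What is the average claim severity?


severity = total / number
= 1702753 / 235
= 7245.7574


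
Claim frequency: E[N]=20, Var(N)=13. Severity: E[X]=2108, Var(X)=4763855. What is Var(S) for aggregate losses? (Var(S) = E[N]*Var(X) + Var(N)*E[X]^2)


Var(S) = E[N]*Var(X) + Var(N)*E[X]^2
= 20*4763855 + 13*2108^2
= 95277100 + 57767632
= 1.5304e+08


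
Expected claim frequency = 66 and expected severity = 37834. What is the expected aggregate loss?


E[S] = E[N] * E[X]
= 66 * 37834
= 2.4970e+06


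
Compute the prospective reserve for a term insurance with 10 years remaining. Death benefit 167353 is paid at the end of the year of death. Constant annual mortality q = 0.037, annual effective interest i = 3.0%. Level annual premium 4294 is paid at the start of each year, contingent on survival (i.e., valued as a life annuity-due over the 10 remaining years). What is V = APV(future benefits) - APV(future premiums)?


v = 1/(1+i) = 0.970874
APV(future benefits) per unit = sum_{k=0}^{9} k_p_x * q * v^(k+1) = 0.270389
APV(future benefits) = 167353 * 0.270389 = 45250.4315
Life annuity-due factor ä_{x:10} = sum_{k=0}^{9} k_p_x * v^k = 7.527049
APV(future premiums) = 4294 * 7.527049 = 32321.1469
V = 45250.4315 - 32321.1469
= 12929.2845


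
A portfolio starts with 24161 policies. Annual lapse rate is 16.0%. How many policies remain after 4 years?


remaining = initial * (1 - lapse)^years
= 24161 * (1 - 0.16)^4
= 24161 * 0.497871
= 12029.0699


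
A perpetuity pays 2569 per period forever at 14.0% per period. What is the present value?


PV = PMT / i
= 2569 / 0.14
= 18350.0


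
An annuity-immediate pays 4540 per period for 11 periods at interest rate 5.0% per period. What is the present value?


PV = PMT * (1 - (1+i)^(-n)) / i
= 4540 * (1 - (1+0.05)^(-11)) / 0.05
= 4540 * (1 - 0.584679) / 0.05
= 4540 * 8.306414
= 37711.1206


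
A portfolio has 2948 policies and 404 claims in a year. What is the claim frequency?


frequency = claims / policies
= 404 / 2948
= 0.137


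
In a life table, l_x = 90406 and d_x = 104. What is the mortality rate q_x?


q_x = d_x / l_x
= 104 / 90406
= 0.0012


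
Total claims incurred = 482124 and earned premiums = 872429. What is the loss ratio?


Loss ratio = claims / premiums
= 482124 / 872429
= 0.5526


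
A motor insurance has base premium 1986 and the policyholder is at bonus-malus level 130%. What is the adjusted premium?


adjusted = base * BM_level / 100
= 1986 * 130 / 100
= 1986 * 1.3
= 2581.8


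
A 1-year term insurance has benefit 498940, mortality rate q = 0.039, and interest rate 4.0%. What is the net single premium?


NSP = benefit * q * v
v = 1/(1+i) = 0.961538
NSP = 498940 * 0.039 * 0.961538
= 18710.25


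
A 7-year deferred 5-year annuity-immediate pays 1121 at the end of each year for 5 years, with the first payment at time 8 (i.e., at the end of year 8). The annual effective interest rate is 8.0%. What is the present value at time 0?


PV at time 7 of the 5-year annuity-immediate:
a_n = 1121 * (1-(1+0.08)^(-5))/0.08 = 4475.828
Discount back 7 years to time 0:
PV = 4475.828 * (1+0.08)^(-7)
= 4475.828 * 0.58349
= 2611.6026


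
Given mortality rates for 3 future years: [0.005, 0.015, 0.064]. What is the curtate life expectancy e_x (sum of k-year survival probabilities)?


e_x = sum_{k=1}^{n} k_p_x
k_p_x values:
  1_p_x = 0.995
  2_p_x = 0.980075
  3_p_x = 0.91735
e_x = 2.8924


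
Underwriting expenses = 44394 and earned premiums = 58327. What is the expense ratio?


Expense ratio = expenses / premiums
= 44394 / 58327
= 0.7611


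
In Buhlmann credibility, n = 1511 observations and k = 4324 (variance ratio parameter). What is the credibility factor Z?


Z = n / (n + k)
= 1511 / (1511 + 4324)
= 1511 / 5835
= 0.259


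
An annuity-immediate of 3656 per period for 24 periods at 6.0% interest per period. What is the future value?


FV = PMT * ((1+i)^n - 1) / i
= 3656 * ((1.06)^24 - 1) / 0.06
= 3656 * (4.048935 - 1) / 0.06
= 185781.7508


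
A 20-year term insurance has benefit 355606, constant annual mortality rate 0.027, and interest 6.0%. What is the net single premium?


NSP = benefit * sum_{k=0}^{n-1} k_p_x * q * v^(k+1)
With constant q=0.027, v=0.943396
Sum = 0.254371
NSP = 355606 * 0.254371
= 90455.8994


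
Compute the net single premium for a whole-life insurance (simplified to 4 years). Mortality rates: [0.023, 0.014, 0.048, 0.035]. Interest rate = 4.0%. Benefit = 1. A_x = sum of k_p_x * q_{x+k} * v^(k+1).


v = 0.961538
Year 0: k_p_x=1.0, q=0.023, term=0.022115
Year 1: k_p_x=0.977, q=0.014, term=0.012646
Year 2: k_p_x=0.963322, q=0.048, term=0.041107
Year 3: k_p_x=0.917083, q=0.035, term=0.027437
A_x = 0.1033


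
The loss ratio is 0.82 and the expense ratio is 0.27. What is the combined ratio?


Combined ratio = loss ratio + expense ratio
= 0.82 + 0.27
= 1.09


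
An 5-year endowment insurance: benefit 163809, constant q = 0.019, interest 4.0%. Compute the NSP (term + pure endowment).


Term component = 13359.1749
Pure endowment = 5_p_x * v^5 * benefit = 0.908542 * 0.821927 * 163809 = 122325.2465
NSP = 135684.4213


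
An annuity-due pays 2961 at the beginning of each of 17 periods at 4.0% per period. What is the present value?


PV_due = PMT * (1-(1+i)^(-n))/i * (1+i)
PV_immediate = 36022.5455
PV_due = 36022.5455 * 1.04
= 37463.4473


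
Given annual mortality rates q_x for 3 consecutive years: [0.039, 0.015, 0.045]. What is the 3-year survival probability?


p_k = 1 - q_k for each year
Survival = product of (1 - q_k)
= 0.961 * 0.985 * 0.955
= 0.904


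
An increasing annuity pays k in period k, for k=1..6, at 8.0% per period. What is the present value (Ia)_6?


(Ia)_n = sum_{k=1}^{n} k * v^k, v = 1/(1+i)
v = 0.925926
Sum computed term by term:
(Ia)_6 = 15.1462


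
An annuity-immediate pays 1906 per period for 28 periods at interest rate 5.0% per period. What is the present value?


PV = PMT * (1 - (1+i)^(-n)) / i
= 1906 * (1 - (1+0.05)^(-28)) / 0.05
= 1906 * (1 - 0.255094) / 0.05
= 1906 * 14.898127
= 28395.8306


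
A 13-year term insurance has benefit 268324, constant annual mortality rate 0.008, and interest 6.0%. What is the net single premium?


NSP = benefit * sum_{k=0}^{n-1} k_p_x * q * v^(k+1)
With constant q=0.008, v=0.943396
Sum = 0.067958
NSP = 268324 * 0.067958
= 18234.8915


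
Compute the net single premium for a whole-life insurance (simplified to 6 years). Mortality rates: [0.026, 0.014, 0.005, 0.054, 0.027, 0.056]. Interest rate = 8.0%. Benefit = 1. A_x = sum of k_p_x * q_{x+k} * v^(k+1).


v = 0.925926
Year 0: k_p_x=1.0, q=0.026, term=0.024074
Year 1: k_p_x=0.974, q=0.014, term=0.011691
Year 2: k_p_x=0.960364, q=0.005, term=0.003812
Year 3: k_p_x=0.955562, q=0.054, term=0.037928
Year 4: k_p_x=0.903962, q=0.027, term=0.016611
Year 5: k_p_x=0.879555, q=0.056, term=0.031039
A_x = 0.1252


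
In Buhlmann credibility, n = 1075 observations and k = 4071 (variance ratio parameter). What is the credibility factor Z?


Z = n / (n + k)
= 1075 / (1075 + 4071)
= 1075 / 5146
= 0.2089


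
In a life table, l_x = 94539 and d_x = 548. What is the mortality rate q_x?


q_x = d_x / l_x
= 548 / 94539
= 0.0058


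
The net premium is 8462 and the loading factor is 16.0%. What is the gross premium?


Gross = net * (1 + loading)
= 8462 * (1 + 0.16)
= 8462 * 1.16
= 9815.92


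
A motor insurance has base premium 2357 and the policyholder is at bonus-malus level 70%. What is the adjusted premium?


adjusted = base * BM_level / 100
= 2357 * 70 / 100
= 2357 * 0.7
= 1649.9


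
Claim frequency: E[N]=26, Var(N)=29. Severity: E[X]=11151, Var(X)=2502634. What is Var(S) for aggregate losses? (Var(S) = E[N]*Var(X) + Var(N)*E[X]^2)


Var(S) = E[N]*Var(X) + Var(N)*E[X]^2
= 26*2502634 + 29*11151^2
= 65068484 + 3605999229
= 3.6711e+09


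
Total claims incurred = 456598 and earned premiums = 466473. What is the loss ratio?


Loss ratio = claims / premiums
= 456598 / 466473
= 0.9788


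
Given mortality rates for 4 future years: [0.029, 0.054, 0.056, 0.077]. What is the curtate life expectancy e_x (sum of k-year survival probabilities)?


e_x = sum_{k=1}^{n} k_p_x
k_p_x values:
  1_p_x = 0.971
  2_p_x = 0.918566
  3_p_x = 0.867126
  4_p_x = 0.800358
e_x = 3.557


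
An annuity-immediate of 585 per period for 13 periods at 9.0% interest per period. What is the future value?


FV = PMT * ((1+i)^n - 1) / i
= 585 * ((1.09)^13 - 1) / 0.09
= 585 * (3.065805 - 1) / 0.09
= 13427.73


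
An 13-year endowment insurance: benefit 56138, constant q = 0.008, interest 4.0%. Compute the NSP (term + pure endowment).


Term component = 4294.3115
Pure endowment = 13_p_x * v^13 * benefit = 0.900848 * 0.600574 * 56138 = 30372.1309
NSP = 34666.4424


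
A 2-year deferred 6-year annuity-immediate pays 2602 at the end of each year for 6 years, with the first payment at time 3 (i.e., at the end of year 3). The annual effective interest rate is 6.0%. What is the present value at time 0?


PV at time 2 of the 6-year annuity-immediate:
a_n = 2602 * (1-(1+0.06)^(-6))/0.06 = 12794.8779
Discount back 2 years to time 0:
PV = 12794.8779 * (1+0.06)^(-2)
= 12794.8779 * 0.889996
= 11387.3958


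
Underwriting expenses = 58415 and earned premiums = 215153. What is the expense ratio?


Expense ratio = expenses / premiums
= 58415 / 215153
= 0.2715


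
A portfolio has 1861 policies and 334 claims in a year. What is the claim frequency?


frequency = claims / policies
= 334 / 1861
= 0.1795


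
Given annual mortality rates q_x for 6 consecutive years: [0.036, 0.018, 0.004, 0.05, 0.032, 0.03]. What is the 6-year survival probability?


p_k = 1 - q_k for each year
Survival = product of (1 - q_k)
= 0.964 * 0.982 * 0.996 * 0.95 * 0.968 * 0.97
= 0.841


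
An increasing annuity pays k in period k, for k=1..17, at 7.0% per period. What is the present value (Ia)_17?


(Ia)_n = sum_{k=1}^{n} k * v^k, v = 1/(1+i)
v = 0.934579
Sum computed term by term:
(Ia)_17 = 72.3555


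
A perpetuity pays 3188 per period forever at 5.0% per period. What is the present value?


PV = PMT / i
= 3188 / 0.05
= 63760.0


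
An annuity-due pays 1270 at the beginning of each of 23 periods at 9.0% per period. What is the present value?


PV_due = PMT * (1-(1+i)^(-n))/i * (1+i)
PV_immediate = 12166.8627
PV_due = 12166.8627 * 1.09
= 13261.8803


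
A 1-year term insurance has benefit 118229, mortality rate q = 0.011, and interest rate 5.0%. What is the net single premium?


NSP = benefit * q * v
v = 1/(1+i) = 0.952381
NSP = 118229 * 0.011 * 0.952381
= 1238.5895


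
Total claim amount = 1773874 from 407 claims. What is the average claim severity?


severity = total / number
= 1773874 / 407
= 4358.4128


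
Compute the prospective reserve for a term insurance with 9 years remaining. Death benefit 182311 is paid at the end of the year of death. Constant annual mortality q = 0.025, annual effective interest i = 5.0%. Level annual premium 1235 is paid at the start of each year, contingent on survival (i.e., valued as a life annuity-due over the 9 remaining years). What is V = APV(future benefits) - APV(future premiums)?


v = 1/(1+i) = 0.952381
APV(future benefits) per unit = sum_{k=0}^{8} k_p_x * q * v^(k+1) = 0.162246
APV(future benefits) = 182311 * 0.162246 = 29579.3212
Life annuity-due factor ä_{x:9} = sum_{k=0}^{8} k_p_x * v^k = 6.814353
APV(future premiums) = 1235 * 6.814353 = 8415.7258
V = 29579.3212 - 8415.7258
= 21163.5953


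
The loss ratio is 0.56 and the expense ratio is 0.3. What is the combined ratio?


Combined ratio = loss ratio + expense ratio
= 0.56 + 0.3
= 0.86


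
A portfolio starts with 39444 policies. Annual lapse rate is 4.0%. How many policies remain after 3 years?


remaining = initial * (1 - lapse)^years
= 39444 * (1 - 0.04)^3
= 39444 * 0.884736
= 34897.5268


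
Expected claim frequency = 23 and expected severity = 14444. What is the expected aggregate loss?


E[S] = E[N] * E[X]
= 23 * 14444
= 332212


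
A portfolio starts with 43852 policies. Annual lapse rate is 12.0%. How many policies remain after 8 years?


remaining = initial * (1 - lapse)^years
= 43852 * (1 - 0.12)^8
= 43852 * 0.359635
= 15770.6932


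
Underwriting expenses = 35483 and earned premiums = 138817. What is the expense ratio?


Expense ratio = expenses / premiums
= 35483 / 138817
= 0.2556


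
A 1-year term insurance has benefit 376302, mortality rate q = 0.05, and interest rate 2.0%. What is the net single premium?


NSP = benefit * q * v
v = 1/(1+i) = 0.980392
NSP = 376302 * 0.05 * 0.980392
= 18446.1765


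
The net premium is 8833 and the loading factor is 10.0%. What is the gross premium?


Gross = net * (1 + loading)
= 8833 * (1 + 0.1)
= 8833 * 1.1
= 9716.3


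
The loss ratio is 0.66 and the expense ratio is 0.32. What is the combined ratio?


Combined ratio = loss ratio + expense ratio
= 0.66 + 0.32
= 0.98


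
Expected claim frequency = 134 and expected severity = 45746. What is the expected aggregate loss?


E[S] = E[N] * E[X]
= 134 * 45746
= 6.1300e+06


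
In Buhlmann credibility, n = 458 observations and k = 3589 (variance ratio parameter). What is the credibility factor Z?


Z = n / (n + k)
= 458 / (458 + 3589)
= 458 / 4047
= 0.1132


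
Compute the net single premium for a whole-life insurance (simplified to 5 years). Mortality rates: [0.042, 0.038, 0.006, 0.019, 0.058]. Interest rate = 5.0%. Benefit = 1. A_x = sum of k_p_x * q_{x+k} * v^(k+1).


v = 0.952381
Year 0: k_p_x=1.0, q=0.042, term=0.04
Year 1: k_p_x=0.958, q=0.038, term=0.03302
Year 2: k_p_x=0.921596, q=0.006, term=0.004777
Year 3: k_p_x=0.916066, q=0.019, term=0.014319
Year 4: k_p_x=0.898661, q=0.058, term=0.040839
A_x = 0.133


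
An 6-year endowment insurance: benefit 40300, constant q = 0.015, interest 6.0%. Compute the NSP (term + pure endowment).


Term component = 2870.599
Pure endowment = 6_p_x * v^6 * benefit = 0.913308 * 0.704961 * 40300 = 25947.0051
NSP = 28817.6041


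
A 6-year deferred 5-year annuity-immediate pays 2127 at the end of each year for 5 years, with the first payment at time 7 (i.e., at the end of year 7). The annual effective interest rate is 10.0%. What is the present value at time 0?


PV at time 6 of the 5-year annuity-immediate:
a_n = 2127 * (1-(1+0.1)^(-5))/0.1 = 8063.0035
Discount back 6 years to time 0:
PV = 8063.0035 * (1+0.1)^(-6)
= 8063.0035 * 0.564474
= 4551.3553


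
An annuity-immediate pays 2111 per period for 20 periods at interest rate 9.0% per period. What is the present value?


PV = PMT * (1 - (1+i)^(-n)) / i
= 2111 * (1 - (1+0.09)^(-20)) / 0.09
= 2111 * (1 - 0.178431) / 0.09
= 2111 * 9.128546
= 19270.3599


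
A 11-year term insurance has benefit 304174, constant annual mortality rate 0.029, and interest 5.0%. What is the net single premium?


NSP = benefit * sum_{k=0}^{n-1} k_p_x * q * v^(k+1)
With constant q=0.029, v=0.952381
Sum = 0.211814
NSP = 304174 * 0.211814
= 64428.3437


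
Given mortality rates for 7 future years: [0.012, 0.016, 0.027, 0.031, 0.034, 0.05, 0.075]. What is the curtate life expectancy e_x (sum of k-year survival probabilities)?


e_x = sum_{k=1}^{n} k_p_x
k_p_x values:
  1_p_x = 0.988
  2_p_x = 0.972192
  3_p_x = 0.945943
  4_p_x = 0.916619
  5_p_x = 0.885454
  6_p_x = 0.841181
  7_p_x = 0.778092
e_x = 6.3275


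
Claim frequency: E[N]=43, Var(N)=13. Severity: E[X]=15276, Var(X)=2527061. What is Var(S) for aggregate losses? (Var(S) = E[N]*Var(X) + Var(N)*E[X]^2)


Var(S) = E[N]*Var(X) + Var(N)*E[X]^2
= 43*2527061 + 13*15276^2
= 108663623 + 3033630288
= 3.1423e+09


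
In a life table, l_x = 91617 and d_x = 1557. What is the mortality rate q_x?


q_x = d_x / l_x
= 1557 / 91617
= 0.017


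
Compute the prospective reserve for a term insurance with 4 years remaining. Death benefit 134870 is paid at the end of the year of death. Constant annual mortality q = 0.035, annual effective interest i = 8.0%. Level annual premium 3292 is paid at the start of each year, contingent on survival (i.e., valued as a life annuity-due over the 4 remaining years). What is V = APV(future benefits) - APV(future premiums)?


v = 1/(1+i) = 0.925926
APV(future benefits) per unit = sum_{k=0}^{3} k_p_x * q * v^(k+1) = 0.110356
APV(future benefits) = 134870 * 0.110356 = 14883.6532
Life annuity-due factor ä_{x:4} = sum_{k=0}^{3} k_p_x * v^k = 3.405257
APV(future premiums) = 3292 * 3.405257 = 11210.1061
V = 14883.6532 - 11210.1061
= 3673.5471


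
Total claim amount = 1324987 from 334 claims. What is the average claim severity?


severity = total / number
= 1324987 / 334
= 3967.0269


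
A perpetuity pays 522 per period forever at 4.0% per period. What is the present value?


PV = PMT / i
= 522 / 0.04
= 13050.0


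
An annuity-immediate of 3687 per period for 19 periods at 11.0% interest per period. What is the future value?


FV = PMT * ((1+i)^n - 1) / i
= 3687 * ((1.11)^19 - 1) / 0.11
= 3687 * (7.263344 - 1) / 0.11
= 209935.8938


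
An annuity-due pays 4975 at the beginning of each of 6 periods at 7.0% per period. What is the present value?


PV_due = PMT * (1-(1+i)^(-n))/i * (1+i)
PV_immediate = 23713.5348
PV_due = 23713.5348 * 1.07
= 25373.4822


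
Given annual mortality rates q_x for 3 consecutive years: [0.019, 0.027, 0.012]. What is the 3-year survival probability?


p_k = 1 - q_k for each year
Survival = product of (1 - q_k)
= 0.981 * 0.973 * 0.988
= 0.9431


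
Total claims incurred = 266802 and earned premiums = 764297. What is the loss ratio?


Loss ratio = claims / premiums
= 266802 / 764297
= 0.3491


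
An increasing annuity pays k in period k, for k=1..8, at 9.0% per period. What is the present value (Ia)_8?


(Ia)_n = sum_{k=1}^{n} k * v^k, v = 1/(1+i)
v = 0.917431
Sum computed term by term:
(Ia)_8 = 22.4225


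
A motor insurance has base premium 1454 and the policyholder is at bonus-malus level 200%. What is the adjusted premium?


adjusted = base * BM_level / 100
= 1454 * 200 / 100
= 1454 * 2.0
= 2908.0


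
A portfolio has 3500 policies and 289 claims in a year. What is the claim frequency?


frequency = claims / policies
= 289 / 3500
= 0.0826


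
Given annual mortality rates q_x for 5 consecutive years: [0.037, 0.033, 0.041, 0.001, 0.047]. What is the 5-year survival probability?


p_k = 1 - q_k for each year
Survival = product of (1 - q_k)
= 0.963 * 0.967 * 0.959 * 0.999 * 0.953
= 0.8502


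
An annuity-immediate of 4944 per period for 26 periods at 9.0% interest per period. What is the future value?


FV = PMT * ((1+i)^n - 1) / i
= 4944 * ((1.09)^26 - 1) / 0.09
= 4944 * (9.399158 - 1) / 0.09
= 461393.7417


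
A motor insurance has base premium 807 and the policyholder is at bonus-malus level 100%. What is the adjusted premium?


adjusted = base * BM_level / 100
= 807 * 100 / 100
= 807 * 1.0
= 807.0


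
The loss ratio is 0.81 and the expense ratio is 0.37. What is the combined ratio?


Combined ratio = loss ratio + expense ratio
= 0.81 + 0.37
= 1.18


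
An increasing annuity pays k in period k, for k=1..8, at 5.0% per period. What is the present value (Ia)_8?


(Ia)_n = sum_{k=1}^{n} k * v^k, v = 1/(1+i)
v = 0.952381
Sum computed term by term:
(Ia)_8 = 27.4332


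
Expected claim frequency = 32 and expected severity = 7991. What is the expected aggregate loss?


E[S] = E[N] * E[X]
= 32 * 7991
= 255712


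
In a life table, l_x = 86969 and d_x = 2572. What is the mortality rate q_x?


q_x = d_x / l_x
= 2572 / 86969
= 0.0296


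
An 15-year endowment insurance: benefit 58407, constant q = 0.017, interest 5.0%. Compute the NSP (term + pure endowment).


Term component = 9307.7743
Pure endowment = 15_p_x * v^15 * benefit = 0.773219 * 0.481017 * 58407 = 21723.4191
NSP = 31031.1934


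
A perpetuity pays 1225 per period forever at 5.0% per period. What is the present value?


PV = PMT / i
= 1225 / 0.05
= 24500.0


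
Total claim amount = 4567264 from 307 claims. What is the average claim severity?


severity = total / number
= 4567264 / 307
= 14877.0814


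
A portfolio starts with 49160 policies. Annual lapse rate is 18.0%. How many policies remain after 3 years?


remaining = initial * (1 - lapse)^years
= 49160 * (1 - 0.18)^3
= 49160 * 0.551368
= 27105.2509


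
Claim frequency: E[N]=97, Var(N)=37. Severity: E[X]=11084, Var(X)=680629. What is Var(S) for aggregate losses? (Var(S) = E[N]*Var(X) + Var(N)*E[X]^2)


Var(S) = E[N]*Var(X) + Var(N)*E[X]^2
= 97*680629 + 37*11084^2
= 66021013 + 4545637072
= 4.6117e+09


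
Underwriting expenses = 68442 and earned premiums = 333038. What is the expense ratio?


Expense ratio = expenses / premiums
= 68442 / 333038
= 0.2055


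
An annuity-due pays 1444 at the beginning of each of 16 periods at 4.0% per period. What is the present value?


PV_due = PMT * (1-(1+i)^(-n))/i * (1+i)
PV_immediate = 16825.9149
PV_due = 16825.9149 * 1.04
= 17498.9515


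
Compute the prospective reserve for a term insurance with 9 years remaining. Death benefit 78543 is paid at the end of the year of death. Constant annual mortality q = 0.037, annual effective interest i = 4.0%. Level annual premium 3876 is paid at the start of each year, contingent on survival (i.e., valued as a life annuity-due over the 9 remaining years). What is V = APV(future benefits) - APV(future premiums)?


v = 1/(1+i) = 0.961538
APV(future benefits) per unit = sum_{k=0}^{8} k_p_x * q * v^(k+1) = 0.240057
APV(future benefits) = 78543 * 0.240057 = 18854.788
Life annuity-due factor ä_{x:9} = sum_{k=0}^{8} k_p_x * v^k = 6.747545
APV(future premiums) = 3876 * 6.747545 = 26153.484
V = 18854.788 - 26153.484
= -7298.696


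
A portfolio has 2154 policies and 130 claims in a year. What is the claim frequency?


frequency = claims / policies
= 130 / 2154
= 0.0604


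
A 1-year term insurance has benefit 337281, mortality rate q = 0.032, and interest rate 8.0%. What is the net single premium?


NSP = benefit * q * v
v = 1/(1+i) = 0.925926
NSP = 337281 * 0.032 * 0.925926
= 9993.5111


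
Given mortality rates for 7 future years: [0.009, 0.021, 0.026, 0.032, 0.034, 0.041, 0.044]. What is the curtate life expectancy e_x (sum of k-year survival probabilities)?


e_x = sum_{k=1}^{n} k_p_x
k_p_x values:
  1_p_x = 0.991
  2_p_x = 0.970189
  3_p_x = 0.944964
  4_p_x = 0.914725
  5_p_x = 0.883625
  6_p_x = 0.847396
  7_p_x = 0.810111
e_x = 6.362


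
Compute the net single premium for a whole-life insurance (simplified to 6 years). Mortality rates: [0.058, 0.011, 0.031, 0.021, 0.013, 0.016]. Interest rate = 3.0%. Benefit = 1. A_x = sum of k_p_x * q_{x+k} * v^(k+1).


v = 0.970874
Year 0: k_p_x=1.0, q=0.058, term=0.056311
Year 1: k_p_x=0.942, q=0.011, term=0.009767
Year 2: k_p_x=0.931638, q=0.031, term=0.02643
Year 3: k_p_x=0.902757, q=0.021, term=0.016844
Year 4: k_p_x=0.883799, q=0.013, term=0.009911
Year 5: k_p_x=0.87231, q=0.016, term=0.011689
A_x = 0.131


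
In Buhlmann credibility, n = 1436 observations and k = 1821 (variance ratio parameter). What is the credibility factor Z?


Z = n / (n + k)
= 1436 / (1436 + 1821)
= 1436 / 3257
= 0.4409


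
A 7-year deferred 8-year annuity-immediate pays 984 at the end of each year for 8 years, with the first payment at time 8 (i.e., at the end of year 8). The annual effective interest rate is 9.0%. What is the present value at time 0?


PV at time 7 of the 8-year annuity-immediate:
a_n = 984 * (1-(1+0.09)^(-8))/0.09 = 5446.262
Discount back 7 years to time 0:
PV = 5446.262 * (1+0.09)^(-7)
= 5446.262 * 0.547034
= 2979.2918


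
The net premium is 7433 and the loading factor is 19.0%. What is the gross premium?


Gross = net * (1 + loading)
= 7433 * (1 + 0.19)
= 7433 * 1.19
= 8845.27


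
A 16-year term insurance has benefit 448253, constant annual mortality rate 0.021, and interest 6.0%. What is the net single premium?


NSP = benefit * sum_{k=0}^{n-1} k_p_x * q * v^(k+1)
With constant q=0.021, v=0.943396
Sum = 0.186588
NSP = 448253 * 0.186588
= 83638.5697


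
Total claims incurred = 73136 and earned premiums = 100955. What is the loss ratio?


Loss ratio = claims / premiums
= 73136 / 100955
= 0.7244


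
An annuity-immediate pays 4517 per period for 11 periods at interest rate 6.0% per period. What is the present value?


PV = PMT * (1 - (1+i)^(-n)) / i
= 4517 * (1 - (1+0.06)^(-11)) / 0.06
= 4517 * (1 - 0.526788) / 0.06
= 4517 * 7.886875
= 35625.0125


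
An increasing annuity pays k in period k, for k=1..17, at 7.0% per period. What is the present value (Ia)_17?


(Ia)_n = sum_{k=1}^{n} k * v^k, v = 1/(1+i)
v = 0.934579
Sum computed term by term:
(Ia)_17 = 72.3555


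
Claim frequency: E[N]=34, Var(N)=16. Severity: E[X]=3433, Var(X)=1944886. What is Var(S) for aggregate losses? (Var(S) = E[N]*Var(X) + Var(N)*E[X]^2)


Var(S) = E[N]*Var(X) + Var(N)*E[X]^2
= 34*1944886 + 16*3433^2
= 66126124 + 188567824
= 2.5469e+08


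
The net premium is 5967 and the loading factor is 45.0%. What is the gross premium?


Gross = net * (1 + loading)
= 5967 * (1 + 0.45)
= 5967 * 1.45
= 8652.15


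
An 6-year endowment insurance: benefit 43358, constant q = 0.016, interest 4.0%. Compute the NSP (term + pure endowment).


Term component = 3500.6609
Pure endowment = 6_p_x * v^6 * benefit = 0.907759 * 0.790315 * 43358 = 31105.6869
NSP = 34606.3478


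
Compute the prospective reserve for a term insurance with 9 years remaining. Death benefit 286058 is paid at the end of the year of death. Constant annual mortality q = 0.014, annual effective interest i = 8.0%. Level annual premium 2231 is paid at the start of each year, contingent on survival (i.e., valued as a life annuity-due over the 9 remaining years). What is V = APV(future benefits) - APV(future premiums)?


v = 1/(1+i) = 0.925926
APV(future benefits) per unit = sum_{k=0}^{8} k_p_x * q * v^(k+1) = 0.08331
APV(future benefits) = 286058 * 0.08331 = 23831.4247
Life annuity-due factor ä_{x:9} = sum_{k=0}^{8} k_p_x * v^k = 6.426753
APV(future premiums) = 2231 * 6.426753 = 14338.0866
V = 23831.4247 - 14338.0866
= 9493.3381


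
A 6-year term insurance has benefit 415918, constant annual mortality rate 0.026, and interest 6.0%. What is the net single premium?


NSP = benefit * sum_{k=0}^{n-1} k_p_x * q * v^(k+1)
With constant q=0.026, v=0.943396
Sum = 0.120358
NSP = 415918 * 0.120358
= 50059.1591


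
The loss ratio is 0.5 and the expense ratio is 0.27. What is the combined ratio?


Combined ratio = loss ratio + expense ratio
= 0.5 + 0.27
= 0.77


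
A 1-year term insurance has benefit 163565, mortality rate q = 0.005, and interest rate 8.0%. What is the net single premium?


NSP = benefit * q * v
v = 1/(1+i) = 0.925926
NSP = 163565 * 0.005 * 0.925926
= 757.2454


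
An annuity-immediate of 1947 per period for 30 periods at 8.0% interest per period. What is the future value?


FV = PMT * ((1+i)^n - 1) / i
= 1947 * ((1.08)^30 - 1) / 0.08
= 1947 * (10.062657 - 1) / 0.08
= 220562.412


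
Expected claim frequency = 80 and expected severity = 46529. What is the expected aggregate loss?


E[S] = E[N] * E[X]
= 80 * 46529
= 3.7223e+06


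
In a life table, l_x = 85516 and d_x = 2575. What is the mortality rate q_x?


q_x = d_x / l_x
= 2575 / 85516
= 0.0301


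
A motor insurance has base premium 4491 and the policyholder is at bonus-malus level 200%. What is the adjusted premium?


adjusted = base * BM_level / 100
= 4491 * 200 / 100
= 4491 * 2.0
= 8982.0


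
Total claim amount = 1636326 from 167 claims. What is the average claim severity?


severity = total / number
= 1636326 / 167
= 9798.3593


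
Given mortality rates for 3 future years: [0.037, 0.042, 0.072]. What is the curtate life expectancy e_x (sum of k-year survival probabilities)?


e_x = sum_{k=1}^{n} k_p_x
k_p_x values:
  1_p_x = 0.963
  2_p_x = 0.922554
  3_p_x = 0.85613
e_x = 2.7417


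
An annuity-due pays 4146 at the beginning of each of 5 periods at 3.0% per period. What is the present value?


PV_due = PMT * (1-(1+i)^(-n))/i * (1+i)
PV_immediate = 18987.466
PV_due = 18987.466 * 1.03
= 19557.09


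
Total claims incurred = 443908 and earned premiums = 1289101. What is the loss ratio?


Loss ratio = claims / premiums
= 443908 / 1289101
= 0.3444


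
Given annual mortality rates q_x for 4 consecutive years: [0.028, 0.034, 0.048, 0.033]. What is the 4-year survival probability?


p_k = 1 - q_k for each year
Survival = product of (1 - q_k)
= 0.972 * 0.966 * 0.952 * 0.967
= 0.8644


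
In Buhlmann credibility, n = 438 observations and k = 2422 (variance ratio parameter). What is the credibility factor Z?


Z = n / (n + k)
= 438 / (438 + 2422)
= 438 / 2860
= 0.1531


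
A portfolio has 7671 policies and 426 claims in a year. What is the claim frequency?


frequency = claims / policies
= 426 / 7671
= 0.0555


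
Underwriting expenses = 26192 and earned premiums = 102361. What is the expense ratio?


Expense ratio = expenses / premiums
= 26192 / 102361
= 0.2559


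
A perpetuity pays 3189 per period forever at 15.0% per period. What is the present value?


PV = PMT / i
= 3189 / 0.15
= 21260.0


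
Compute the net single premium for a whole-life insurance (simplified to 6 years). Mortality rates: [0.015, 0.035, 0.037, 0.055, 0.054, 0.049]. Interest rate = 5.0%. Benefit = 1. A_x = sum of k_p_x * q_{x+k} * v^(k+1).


v = 0.952381
Year 0: k_p_x=1.0, q=0.015, term=0.014286
Year 1: k_p_x=0.985, q=0.035, term=0.03127
Year 2: k_p_x=0.950525, q=0.037, term=0.030381
Year 3: k_p_x=0.915356, q=0.055, term=0.041419
Year 4: k_p_x=0.865011, q=0.054, term=0.036599
Year 5: k_p_x=0.8183, q=0.049, term=0.029921
A_x = 0.1839


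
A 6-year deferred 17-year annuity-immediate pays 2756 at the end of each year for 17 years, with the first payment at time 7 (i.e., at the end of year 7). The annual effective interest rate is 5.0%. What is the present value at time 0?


PV at time 6 of the 17-year annuity-immediate:
a_n = 2756 * (1-(1+0.05)^(-17))/0.05 = 31071.3266
Discount back 6 years to time 0:
PV = 31071.3266 * (1+0.05)^(-6)
= 31071.3266 * 0.746215
= 23185.9023


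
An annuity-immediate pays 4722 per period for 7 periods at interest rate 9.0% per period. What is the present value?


PV = PMT * (1 - (1+i)^(-n)) / i
= 4722 * (1 - (1+0.09)^(-7)) / 0.09
= 4722 * (1 - 0.547034) / 0.09
= 4722 * 5.032953
= 23765.6033


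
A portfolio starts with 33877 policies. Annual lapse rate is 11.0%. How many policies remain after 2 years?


remaining = initial * (1 - lapse)^years
= 33877 * (1 - 0.11)^2
= 33877 * 0.7921
= 26833.9717


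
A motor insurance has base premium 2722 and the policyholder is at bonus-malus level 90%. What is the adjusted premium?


adjusted = base * BM_level / 100
= 2722 * 90 / 100
= 2722 * 0.9
= 2449.8


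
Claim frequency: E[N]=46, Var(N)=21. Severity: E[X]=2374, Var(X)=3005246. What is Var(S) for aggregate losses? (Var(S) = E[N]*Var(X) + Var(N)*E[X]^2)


Var(S) = E[N]*Var(X) + Var(N)*E[X]^2
= 46*3005246 + 21*2374^2
= 138241316 + 118353396
= 2.5659e+08


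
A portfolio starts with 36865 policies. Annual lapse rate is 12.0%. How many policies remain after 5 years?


remaining = initial * (1 - lapse)^years
= 36865 * (1 - 0.12)^5
= 36865 * 0.527732
= 19454.8371


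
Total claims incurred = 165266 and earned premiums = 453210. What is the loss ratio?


Loss ratio = claims / premiums
= 165266 / 453210
= 0.3647


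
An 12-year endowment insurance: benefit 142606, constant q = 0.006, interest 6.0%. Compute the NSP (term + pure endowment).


Term component = 6970.2563
Pure endowment = 12_p_x * v^12 * benefit = 0.930329 * 0.496969 * 142606 = 65933.1808
NSP = 72903.4371
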